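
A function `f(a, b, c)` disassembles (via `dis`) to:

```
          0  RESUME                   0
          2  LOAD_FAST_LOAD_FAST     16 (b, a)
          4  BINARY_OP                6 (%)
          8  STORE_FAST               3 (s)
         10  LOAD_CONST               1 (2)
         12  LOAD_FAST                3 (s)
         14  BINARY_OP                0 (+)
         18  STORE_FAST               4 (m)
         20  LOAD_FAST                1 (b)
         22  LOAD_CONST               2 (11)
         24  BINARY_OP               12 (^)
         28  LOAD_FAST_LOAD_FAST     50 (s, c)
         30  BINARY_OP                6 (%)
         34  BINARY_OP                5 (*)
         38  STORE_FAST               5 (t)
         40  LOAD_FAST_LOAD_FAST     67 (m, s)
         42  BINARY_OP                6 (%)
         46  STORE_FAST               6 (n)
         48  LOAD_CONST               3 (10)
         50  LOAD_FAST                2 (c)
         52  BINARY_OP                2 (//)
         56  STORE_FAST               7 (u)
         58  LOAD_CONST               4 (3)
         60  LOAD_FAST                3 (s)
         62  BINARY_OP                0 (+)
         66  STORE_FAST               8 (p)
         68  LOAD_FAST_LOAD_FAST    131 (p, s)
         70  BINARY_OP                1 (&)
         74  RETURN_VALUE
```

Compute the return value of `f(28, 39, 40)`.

LOAD_FAST_LOAD_FAST b,a → push 39,28. Stack: [39, 28]
BINARY_OP % → 39 % 28 = 11. Stack: [11]
STORE_FAST s → s=11. Stack: []
LOAD_CONST → push 2. Stack: [2]
LOAD_FAST s → push 11. Stack: [2, 11]
BINARY_OP + → 2 + 11 = 13. Stack: [13]
STORE_FAST m → m=13. Stack: []
LOAD_FAST b → push 39. Stack: [39]
LOAD_CONST → push 11. Stack: [39, 11]
BINARY_OP ^ → 39 ^ 11 = 44. Stack: [44]
LOAD_FAST_LOAD_FAST s,c → push 11,40. Stack: [44, 11, 40]
BINARY_OP % → 11 % 40 = 11. Stack: [44, 11]
BINARY_OP * → 44 * 11 = 484. Stack: [484]
STORE_FAST t → t=484. Stack: []
LOAD_FAST_LOAD_FAST m,s → push 13,11. Stack: [13, 11]
BINARY_OP % → 13 % 11 = 2. Stack: [2]
STORE_FAST n → n=2. Stack: []
LOAD_CONST → push 10. Stack: [10]
LOAD_FAST c → push 40. Stack: [10, 40]
BINARY_OP // → 10 // 40 = 0. Stack: [0]
STORE_FAST u → u=0. Stack: []
LOAD_CONST → push 3. Stack: [3]
LOAD_FAST s → push 11. Stack: [3, 11]
BINARY_OP + → 3 + 11 = 14. Stack: [14]
STORE_FAST p → p=14. Stack: []
LOAD_FAST_LOAD_FAST p,s → push 14,11. Stack: [14, 11]
BINARY_OP & → 14 & 11 = 10. Stack: [10]
RETURN_VALUE → return 10.

10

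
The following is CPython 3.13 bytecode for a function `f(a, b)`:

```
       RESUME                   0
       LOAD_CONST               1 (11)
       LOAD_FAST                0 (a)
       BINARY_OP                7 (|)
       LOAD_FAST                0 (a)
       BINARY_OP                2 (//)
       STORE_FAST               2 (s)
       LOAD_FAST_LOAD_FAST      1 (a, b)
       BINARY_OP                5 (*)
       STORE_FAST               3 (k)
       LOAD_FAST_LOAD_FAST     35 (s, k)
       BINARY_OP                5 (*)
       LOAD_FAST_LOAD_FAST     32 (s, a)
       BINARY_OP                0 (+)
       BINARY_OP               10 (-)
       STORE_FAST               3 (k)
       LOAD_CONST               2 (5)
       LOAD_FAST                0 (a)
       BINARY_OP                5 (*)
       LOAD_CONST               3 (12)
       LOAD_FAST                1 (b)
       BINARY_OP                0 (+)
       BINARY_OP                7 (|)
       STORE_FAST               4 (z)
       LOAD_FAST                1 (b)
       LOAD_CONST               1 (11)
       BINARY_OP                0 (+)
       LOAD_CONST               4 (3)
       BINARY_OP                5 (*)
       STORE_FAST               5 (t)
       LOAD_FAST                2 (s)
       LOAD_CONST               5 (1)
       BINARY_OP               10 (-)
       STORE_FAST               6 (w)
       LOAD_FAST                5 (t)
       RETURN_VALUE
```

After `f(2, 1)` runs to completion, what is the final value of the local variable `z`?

LOAD_CONST → push 11. Stack: [11]
LOAD_FAST a → push 2. Stack: [11, 2]
BINARY_OP | → 11 | 2 = 11. Stack: [11]
LOAD_FAST a → push 2. Stack: [11, 2]
BINARY_OP // → 11 // 2 = 5. Stack: [5]
STORE_FAST s → s=5. Stack: []
LOAD_FAST_LOAD_FAST a,b → push 2,1. Stack: [2, 1]
BINARY_OP * → 2 * 1 = 2. Stack: [2]
STORE_FAST k → k=2. Stack: []
LOAD_FAST_LOAD_FAST s,k → push 5,2. Stack: [5, 2]
BINARY_OP * → 5 * 2 = 10. Stack: [10]
LOAD_FAST_LOAD_FAST s,a → push 5,2. Stack: [10, 5, 2]
BINARY_OP + → 5 + 2 = 7. Stack: [10, 7]
BINARY_OP - → 10 - 7 = 3. Stack: [3]
STORE_FAST k → k=3. Stack: []
LOAD_CONST → push 5. Stack: [5]
LOAD_FAST a → push 2. Stack: [5, 2]
BINARY_OP * → 5 * 2 = 10. Stack: [10]
LOAD_CONST → push 12. Stack: [10, 12]
LOAD_FAST b → push 1. Stack: [10, 12, 1]
BINARY_OP + → 12 + 1 = 13. Stack: [10, 13]
BINARY_OP | → 10 | 13 = 15. Stack: [15]
STORE_FAST z → z=15. Stack: []
LOAD_FAST b → push 1. Stack: [1]
LOAD_CONST → push 11. Stack: [1, 11]
BINARY_OP + → 1 + 11 = 12. Stack: [12]
LOAD_CONST → push 3. Stack: [12, 3]
BINARY_OP * → 12 * 3 = 36. Stack: [36]
STORE_FAST t → t=36. Stack: []
LOAD_FAST s → push 5. Stack: [5]
LOAD_CONST → push 1. Stack: [5, 1]
BINARY_OP - → 5 - 1 = 4. Stack: [4]
STORE_FAST w → w=4. Stack: []
LOAD_FAST t → push 36. Stack: [36]
RETURN_VALUE → return 36.

15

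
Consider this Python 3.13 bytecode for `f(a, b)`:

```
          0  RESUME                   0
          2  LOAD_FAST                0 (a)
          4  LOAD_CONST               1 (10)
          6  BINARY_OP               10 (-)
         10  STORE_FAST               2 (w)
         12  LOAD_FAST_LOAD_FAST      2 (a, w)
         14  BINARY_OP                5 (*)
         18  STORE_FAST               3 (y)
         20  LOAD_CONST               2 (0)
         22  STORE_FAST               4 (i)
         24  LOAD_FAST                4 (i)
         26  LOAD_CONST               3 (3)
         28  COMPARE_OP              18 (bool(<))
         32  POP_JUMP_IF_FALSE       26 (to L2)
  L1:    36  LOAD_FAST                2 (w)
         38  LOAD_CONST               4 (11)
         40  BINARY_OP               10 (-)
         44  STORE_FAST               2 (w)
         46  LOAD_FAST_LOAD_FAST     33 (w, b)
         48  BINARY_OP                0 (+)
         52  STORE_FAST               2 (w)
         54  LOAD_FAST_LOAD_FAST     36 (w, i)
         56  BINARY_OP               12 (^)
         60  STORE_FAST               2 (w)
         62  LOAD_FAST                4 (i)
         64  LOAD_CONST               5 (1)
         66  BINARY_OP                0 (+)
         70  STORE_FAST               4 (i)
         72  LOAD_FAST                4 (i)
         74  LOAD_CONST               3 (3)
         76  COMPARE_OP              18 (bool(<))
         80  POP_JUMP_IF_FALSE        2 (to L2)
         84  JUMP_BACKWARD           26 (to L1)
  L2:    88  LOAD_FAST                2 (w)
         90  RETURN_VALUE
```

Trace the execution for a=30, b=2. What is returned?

-8

LOAD_FAST a → push 30
LOAD_CONST → push 10
BINARY_OP - → 30 - 10 = 20
STORE_FAST w → w=20
LOAD_FAST_LOAD_FAST a,w → push 30,20
BINARY_OP * → 30 * 20 = 600
STORE_FAST y → y=600
LOAD_CONST → push 0
STORE_FAST i → i=0
LOAD_FAST i → push 0
LOAD_CONST → push 3
COMPARE_OP bool(<) → 0 vs 3 = True
POP_JUMP_IF_FALSE → pop True; no jump
LOAD_FAST w → push 20
LOAD_CONST → push 11
BINARY_OP - → 20 - 11 = 9
STORE_FAST w → w=9
LOAD_FAST_LOAD_FAST w,b → push 9,2
BINARY_OP + → 9 + 2 = 11
STORE_FAST w → w=11
LOAD_FAST_LOAD_FAST w,i → push 11,0
BINARY_OP ^ → 11 ^ 0 = 11
STORE_FAST w → w=11
LOAD_FAST i → push 0
LOAD_CONST → push 1
BINARY_OP + → 0 + 1 = 1
STORE_FAST i → i=1
LOAD_FAST i → push 1
LOAD_CONST → push 3
COMPARE_OP bool(<) → 1 vs 3 = True
POP_JUMP_IF_FALSE → pop True; no jump
LOAD_FAST w → push 11
LOAD_CONST → push 11
BINARY_OP - → 11 - 11 = 0
STORE_FAST w → w=0
LOAD_FAST_LOAD_FAST w,b → push 0,2
BINARY_OP + → 0 + 2 = 2
STORE_FAST w → w=2
LOAD_FAST_LOAD_FAST w,i → push 2,1
BINARY_OP ^ → 2 ^ 1 = 3
STORE_FAST w → w=3
LOAD_FAST i → push 1
LOAD_CONST → push 1
BINARY_OP + → 1 + 1 = 2
STORE_FAST i → i=2
LOAD_FAST i → push 2
LOAD_CONST → push 3
COMPARE_OP bool(<) → 2 vs 3 = True
POP_JUMP_IF_FALSE → pop True; no jump
LOAD_FAST w → push 3
LOAD_CONST → push 11
BINARY_OP - → 3 - 11 = -8
STORE_FAST w → w=-8
LOAD_FAST_LOAD_FAST w,b → push -8,2
BINARY_OP + → -8 + 2 = -6
STORE_FAST w → w=-6
LOAD_FAST_LOAD_FAST w,i → push -6,2
BINARY_OP ^ → -6 ^ 2 = -8
STORE_FAST w → w=-8
LOAD_FAST i → push 2
LOAD_CONST → push 1
BINARY_OP + → 2 + 1 = 3
STORE_FAST i → i=3
LOAD_FAST i → push 3
LOAD_CONST → push 3
COMPARE_OP bool(<) → 3 vs 3 = False
POP_JUMP_IF_FALSE → pop False; jump
LOAD_FAST w → push -8
RETURN_VALUE → return -8.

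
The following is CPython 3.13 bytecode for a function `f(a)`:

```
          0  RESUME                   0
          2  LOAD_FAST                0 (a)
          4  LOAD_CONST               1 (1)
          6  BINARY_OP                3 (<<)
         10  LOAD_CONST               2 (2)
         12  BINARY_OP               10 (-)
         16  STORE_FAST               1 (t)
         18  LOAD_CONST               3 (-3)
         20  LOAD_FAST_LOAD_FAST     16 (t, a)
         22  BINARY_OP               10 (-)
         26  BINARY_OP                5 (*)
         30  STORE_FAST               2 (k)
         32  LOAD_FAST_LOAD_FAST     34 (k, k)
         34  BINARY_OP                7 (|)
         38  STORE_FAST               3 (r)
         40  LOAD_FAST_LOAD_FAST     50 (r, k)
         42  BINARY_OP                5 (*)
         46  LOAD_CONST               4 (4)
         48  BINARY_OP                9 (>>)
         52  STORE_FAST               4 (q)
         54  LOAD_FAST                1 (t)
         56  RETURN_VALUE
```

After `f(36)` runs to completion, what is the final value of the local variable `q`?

LOAD_FAST a → push 36. Stack: [36]
LOAD_CONST → push 1. Stack: [36, 1]
BINARY_OP << → 36 << 1 = 72. Stack: [72]
LOAD_CONST → push 2. Stack: [72, 2]
BINARY_OP - → 72 - 2 = 70. Stack: [70]
STORE_FAST t → t=70. Stack: []
LOAD_CONST → push -3. Stack: [-3]
LOAD_FAST_LOAD_FAST t,a → push 70,36. Stack: [-3, 70, 36]
BINARY_OP - → 70 - 36 = 34. Stack: [-3, 34]
BINARY_OP * → -3 * 34 = -102. Stack: [-102]
STORE_FAST k → k=-102. Stack: []
LOAD_FAST_LOAD_FAST k,k → push -102,-102. Stack: [-102, -102]
BINARY_OP | → -102 | -102 = -102. Stack: [-102]
STORE_FAST r → r=-102. Stack: []
LOAD_FAST_LOAD_FAST r,k → push -102,-102. Stack: [-102, -102]
BINARY_OP * → -102 * -102 = 10404. Stack: [10404]
LOAD_CONST → push 4. Stack: [10404, 4]
BINARY_OP >> → 10404 >> 4 = 650. Stack: [650]
STORE_FAST q → q=650. Stack: []
LOAD_FAST t → push 70. Stack: [70]
RETURN_VALUE → return 70.

650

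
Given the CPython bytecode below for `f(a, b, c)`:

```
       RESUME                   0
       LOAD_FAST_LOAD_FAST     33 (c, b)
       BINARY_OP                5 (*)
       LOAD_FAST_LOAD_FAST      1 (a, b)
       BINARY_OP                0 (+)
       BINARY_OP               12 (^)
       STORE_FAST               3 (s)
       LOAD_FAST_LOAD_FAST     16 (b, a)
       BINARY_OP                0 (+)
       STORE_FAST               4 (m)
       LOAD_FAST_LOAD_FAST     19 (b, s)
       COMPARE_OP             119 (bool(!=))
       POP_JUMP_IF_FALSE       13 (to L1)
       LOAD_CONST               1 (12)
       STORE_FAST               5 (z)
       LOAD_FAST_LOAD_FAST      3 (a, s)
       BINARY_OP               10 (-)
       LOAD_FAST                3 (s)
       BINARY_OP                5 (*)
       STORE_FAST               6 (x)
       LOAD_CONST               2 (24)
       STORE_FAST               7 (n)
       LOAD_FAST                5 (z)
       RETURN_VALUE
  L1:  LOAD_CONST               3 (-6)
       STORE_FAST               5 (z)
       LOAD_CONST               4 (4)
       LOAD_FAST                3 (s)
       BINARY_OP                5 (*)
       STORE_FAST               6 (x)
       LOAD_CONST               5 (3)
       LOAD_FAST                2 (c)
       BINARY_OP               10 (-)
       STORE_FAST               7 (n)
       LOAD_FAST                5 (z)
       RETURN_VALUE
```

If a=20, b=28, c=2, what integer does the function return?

LOAD_FAST_LOAD_FAST c,b → push 2,28. Stack: [2, 28]
BINARY_OP * → 2 * 28 = 56. Stack: [56]
LOAD_FAST_LOAD_FAST a,b → push 20,28. Stack: [56, 20, 28]
BINARY_OP + → 20 + 28 = 48. Stack: [56, 48]
BINARY_OP ^ → 56 ^ 48 = 8. Stack: [8]
STORE_FAST s → s=8. Stack: []
LOAD_FAST_LOAD_FAST b,a → push 28,20. Stack: [28, 20]
BINARY_OP + → 28 + 20 = 48. Stack: [48]
STORE_FAST m → m=48. Stack: []
LOAD_FAST_LOAD_FAST b,s → push 28,8. Stack: [28, 8]
COMPARE_OP bool(!=) → 28 vs 8 = True. Stack: [True]
POP_JUMP_IF_FALSE → pop True; no jump. Stack: []
LOAD_CONST → push 12. Stack: [12]
STORE_FAST z → z=12. Stack: []
LOAD_FAST_LOAD_FAST a,s → push 20,8. Stack: [20, 8]
BINARY_OP - → 20 - 8 = 12. Stack: [12]
LOAD_FAST s → push 8. Stack: [12, 8]
BINARY_OP * → 12 * 8 = 96. Stack: [96]
STORE_FAST x → x=96. Stack: []
LOAD_CONST → push 24. Stack: [24]
STORE_FAST n → n=24. Stack: []
LOAD_FAST z → push 12. Stack: [12]
RETURN_VALUE → return 12.

12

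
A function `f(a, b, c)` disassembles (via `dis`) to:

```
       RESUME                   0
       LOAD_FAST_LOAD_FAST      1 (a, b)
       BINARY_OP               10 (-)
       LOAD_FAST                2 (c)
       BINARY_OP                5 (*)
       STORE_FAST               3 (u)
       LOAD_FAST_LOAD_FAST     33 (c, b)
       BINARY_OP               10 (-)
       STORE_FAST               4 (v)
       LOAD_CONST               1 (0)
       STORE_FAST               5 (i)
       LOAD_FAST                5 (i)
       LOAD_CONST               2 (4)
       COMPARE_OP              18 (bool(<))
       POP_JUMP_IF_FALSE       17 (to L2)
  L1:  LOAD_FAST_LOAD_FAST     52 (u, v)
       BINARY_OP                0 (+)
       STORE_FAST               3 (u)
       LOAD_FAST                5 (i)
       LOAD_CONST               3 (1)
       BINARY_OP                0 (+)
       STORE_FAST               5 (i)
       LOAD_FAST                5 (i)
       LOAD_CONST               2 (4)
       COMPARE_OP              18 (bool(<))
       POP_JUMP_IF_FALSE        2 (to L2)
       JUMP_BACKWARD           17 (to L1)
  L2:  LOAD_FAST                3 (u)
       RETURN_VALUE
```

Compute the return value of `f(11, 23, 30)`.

-332

LOAD_FAST_LOAD_FAST a,b → push 11,23. Stack: [11, 23]
BINARY_OP - → 11 - 23 = -12. Stack: [-12]
LOAD_FAST c → push 30. Stack: [-12, 30]
BINARY_OP * → -12 * 30 = -360. Stack: [-360]
STORE_FAST u → u=-360. Stack: []
LOAD_FAST_LOAD_FAST c,b → push 30,23. Stack: [30, 23]
BINARY_OP - → 30 - 23 = 7. Stack: [7]
STORE_FAST v → v=7. Stack: []
LOAD_CONST → push 0. Stack: [0]
STORE_FAST i → i=0. Stack: []
LOAD_FAST i → push 0. Stack: [0]
LOAD_CONST → push 4. Stack: [0, 4]
COMPARE_OP bool(<) → 0 vs 4 = True. Stack: [True]
POP_JUMP_IF_FALSE → pop True; no jump. Stack: []
LOAD_FAST_LOAD_FAST u,v → push -360,7. Stack: [-360, 7]
BINARY_OP + → -360 + 7 = -353. Stack: [-353]
STORE_FAST u → u=-353. Stack: []
LOAD_FAST i → push 0. Stack: [0]
LOAD_CONST → push 1. Stack: [0, 1]
BINARY_OP + → 0 + 1 = 1. Stack: [1]
STORE_FAST i → i=1. Stack: []
LOAD_FAST i → push 1. Stack: [1]
LOAD_CONST → push 4. Stack: [1, 4]
COMPARE_OP bool(<) → 1 vs 4 = True. Stack: [True]
POP_JUMP_IF_FALSE → pop True; no jump. Stack: []
LOAD_FAST_LOAD_FAST u,v → push -353,7. Stack: [-353, 7]
BINARY_OP + → -353 + 7 = -346. Stack: [-346]
STORE_FAST u → u=-346. Stack: []
LOAD_FAST i → push 1. Stack: [1]
LOAD_CONST → push 1. Stack: [1, 1]
BINARY_OP + → 1 + 1 = 2. Stack: [2]
STORE_FAST i → i=2. Stack: []
LOAD_FAST i → push 2. Stack: [2]
LOAD_CONST → push 4. Stack: [2, 4]
COMPARE_OP bool(<) → 2 vs 4 = True. Stack: [True]
POP_JUMP_IF_FALSE → pop True; no jump. Stack: []
LOAD_FAST_LOAD_FAST u,v → push -346,7. Stack: [-346, 7]
BINARY_OP + → -346 + 7 = -339. Stack: [-339]
STORE_FAST u → u=-339. Stack: []
LOAD_FAST i → push 2. Stack: [2]
LOAD_CONST → push 1. Stack: [2, 1]
BINARY_OP + → 2 + 1 = 3. Stack: [3]
STORE_FAST i → i=3. Stack: []
LOAD_FAST i → push 3. Stack: [3]
LOAD_CONST → push 4. Stack: [3, 4]
COMPARE_OP bool(<) → 3 vs 4 = True. Stack: [True]
POP_JUMP_IF_FALSE → pop True; no jump. Stack: []
LOAD_FAST_LOAD_FAST u,v → push -339,7. Stack: [-339, 7]
BINARY_OP + → -339 + 7 = -332. Stack: [-332]
STORE_FAST u → u=-332. Stack: []
LOAD_FAST i → push 3. Stack: [3]
LOAD_CONST → push 1. Stack: [3, 1]
BINARY_OP + → 3 + 1 = 4. Stack: [4]
STORE_FAST i → i=4. Stack: []
LOAD_FAST i → push 4. Stack: [4]
LOAD_CONST → push 4. Stack: [4, 4]
COMPARE_OP bool(<) → 4 vs 4 = False. Stack: [False]
POP_JUMP_IF_FALSE → pop False; jump. Stack: []
LOAD_FAST u → push -332. Stack: [-332]
RETURN_VALUE → return -332.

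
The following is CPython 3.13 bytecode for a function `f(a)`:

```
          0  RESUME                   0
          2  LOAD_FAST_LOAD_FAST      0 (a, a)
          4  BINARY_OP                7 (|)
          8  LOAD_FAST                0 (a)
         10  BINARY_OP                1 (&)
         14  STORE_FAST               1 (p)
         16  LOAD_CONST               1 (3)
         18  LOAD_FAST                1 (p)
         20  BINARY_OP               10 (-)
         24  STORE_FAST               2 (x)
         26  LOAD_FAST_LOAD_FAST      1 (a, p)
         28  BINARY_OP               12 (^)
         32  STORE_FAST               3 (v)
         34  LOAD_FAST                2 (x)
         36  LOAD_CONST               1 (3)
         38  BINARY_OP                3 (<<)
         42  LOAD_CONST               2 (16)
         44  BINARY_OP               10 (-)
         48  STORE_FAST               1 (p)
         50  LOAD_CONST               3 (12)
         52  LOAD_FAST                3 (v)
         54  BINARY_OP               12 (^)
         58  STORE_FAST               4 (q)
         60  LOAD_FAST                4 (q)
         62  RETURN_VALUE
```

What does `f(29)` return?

12

LOAD_FAST_LOAD_FAST a,a → push 29,29. Stack: [29, 29]
BINARY_OP | → 29 | 29 = 29. Stack: [29]
LOAD_FAST a → push 29. Stack: [29, 29]
BINARY_OP & → 29 & 29 = 29. Stack: [29]
STORE_FAST p → p=29. Stack: []
LOAD_CONST → push 3. Stack: [3]
LOAD_FAST p → push 29. Stack: [3, 29]
BINARY_OP - → 3 - 29 = -26. Stack: [-26]
STORE_FAST x → x=-26. Stack: []
LOAD_FAST_LOAD_FAST a,p → push 29,29. Stack: [29, 29]
BINARY_OP ^ → 29 ^ 29 = 0. Stack: [0]
STORE_FAST v → v=0. Stack: []
LOAD_FAST x → push -26. Stack: [-26]
LOAD_CONST → push 3. Stack: [-26, 3]
BINARY_OP << → -26 << 3 = -208. Stack: [-208]
LOAD_CONST → push 16. Stack: [-208, 16]
BINARY_OP - → -208 - 16 = -224. Stack: [-224]
STORE_FAST p → p=-224. Stack: []
LOAD_CONST → push 12. Stack: [12]
LOAD_FAST v → push 0. Stack: [12, 0]
BINARY_OP ^ → 12 ^ 0 = 12. Stack: [12]
STORE_FAST q → q=12. Stack: []
LOAD_FAST q → push 12. Stack: [12]
RETURN_VALUE → return 12.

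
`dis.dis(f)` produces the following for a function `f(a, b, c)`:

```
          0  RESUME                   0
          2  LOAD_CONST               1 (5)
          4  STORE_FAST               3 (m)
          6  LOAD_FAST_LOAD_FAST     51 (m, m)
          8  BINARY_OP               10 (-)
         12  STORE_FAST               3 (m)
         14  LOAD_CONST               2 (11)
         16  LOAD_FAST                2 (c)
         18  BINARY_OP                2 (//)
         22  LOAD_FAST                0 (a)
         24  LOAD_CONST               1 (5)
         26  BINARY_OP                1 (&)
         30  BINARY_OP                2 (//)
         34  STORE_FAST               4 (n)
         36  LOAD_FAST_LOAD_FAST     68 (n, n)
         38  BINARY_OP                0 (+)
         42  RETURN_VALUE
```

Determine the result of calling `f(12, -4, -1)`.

-6

LOAD_CONST → push 5. Stack: [5]
STORE_FAST m → m=5. Stack: []
LOAD_FAST_LOAD_FAST m,m → push 5,5. Stack: [5, 5]
BINARY_OP - → 5 - 5 = 0. Stack: [0]
STORE_FAST m → m=0. Stack: []
LOAD_CONST → push 11. Stack: [11]
LOAD_FAST c → push -1. Stack: [11, -1]
BINARY_OP // → 11 // -1 = -11. Stack: [-11]
LOAD_FAST a → push 12. Stack: [-11, 12]
LOAD_CONST → push 5. Stack: [-11, 12, 5]
BINARY_OP & → 12 & 5 = 4. Stack: [-11, 4]
BINARY_OP // → -11 // 4 = -3. Stack: [-3]
STORE_FAST n → n=-3. Stack: []
LOAD_FAST_LOAD_FAST n,n → push -3,-3. Stack: [-3, -3]
BINARY_OP + → -3 + -3 = -6. Stack: [-6]
RETURN_VALUE → return -6.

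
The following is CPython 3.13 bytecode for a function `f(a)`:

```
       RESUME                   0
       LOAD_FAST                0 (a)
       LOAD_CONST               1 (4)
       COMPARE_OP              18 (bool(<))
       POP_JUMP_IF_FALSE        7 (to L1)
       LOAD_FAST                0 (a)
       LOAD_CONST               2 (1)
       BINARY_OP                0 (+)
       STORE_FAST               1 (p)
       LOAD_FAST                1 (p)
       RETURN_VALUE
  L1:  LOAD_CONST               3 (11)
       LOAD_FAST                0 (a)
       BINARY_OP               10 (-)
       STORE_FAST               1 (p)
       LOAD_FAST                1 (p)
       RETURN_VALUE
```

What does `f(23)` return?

-12

LOAD_FAST a → push 23. Stack: [23]
LOAD_CONST → push 4. Stack: [23, 4]
COMPARE_OP bool(<) → 23 vs 4 = False. Stack: [False]
POP_JUMP_IF_FALSE → pop False; jump. Stack: []
LOAD_CONST → push 11. Stack: [11]
LOAD_FAST a → push 23. Stack: [11, 23]
BINARY_OP - → 11 - 23 = -12. Stack: [-12]
STORE_FAST p → p=-12. Stack: []
LOAD_FAST p → push -12. Stack: [-12]
RETURN_VALUE → return -12.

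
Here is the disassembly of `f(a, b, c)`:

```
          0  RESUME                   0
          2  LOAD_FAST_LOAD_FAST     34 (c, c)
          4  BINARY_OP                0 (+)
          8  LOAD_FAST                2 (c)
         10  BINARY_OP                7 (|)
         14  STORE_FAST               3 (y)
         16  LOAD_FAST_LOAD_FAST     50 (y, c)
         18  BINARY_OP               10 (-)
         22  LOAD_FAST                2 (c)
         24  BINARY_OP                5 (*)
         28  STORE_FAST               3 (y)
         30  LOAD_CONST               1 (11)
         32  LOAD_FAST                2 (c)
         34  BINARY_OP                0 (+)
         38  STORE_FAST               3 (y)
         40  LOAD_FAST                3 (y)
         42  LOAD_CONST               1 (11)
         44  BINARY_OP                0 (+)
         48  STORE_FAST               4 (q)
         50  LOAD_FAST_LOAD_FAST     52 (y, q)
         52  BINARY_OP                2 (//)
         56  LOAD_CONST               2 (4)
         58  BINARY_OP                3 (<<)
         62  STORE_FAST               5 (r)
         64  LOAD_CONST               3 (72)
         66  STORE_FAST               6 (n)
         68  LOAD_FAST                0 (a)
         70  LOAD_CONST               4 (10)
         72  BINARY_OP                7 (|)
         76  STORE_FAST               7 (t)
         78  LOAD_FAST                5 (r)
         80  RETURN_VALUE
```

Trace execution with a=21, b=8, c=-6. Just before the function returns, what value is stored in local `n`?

LOAD_FAST_LOAD_FAST c,c → push -6,-6. Stack: [-6, -6]
BINARY_OP + → -6 + -6 = -12. Stack: [-12]
LOAD_FAST c → push -6. Stack: [-12, -6]
BINARY_OP | → -12 | -6 = -2. Stack: [-2]
STORE_FAST y → y=-2. Stack: []
LOAD_FAST_LOAD_FAST y,c → push -2,-6. Stack: [-2, -6]
BINARY_OP - → -2 - -6 = 4. Stack: [4]
LOAD_FAST c → push -6. Stack: [4, -6]
BINARY_OP * → 4 * -6 = -24. Stack: [-24]
STORE_FAST y → y=-24. Stack: []
LOAD_CONST → push 11. Stack: [11]
LOAD_FAST c → push -6. Stack: [11, -6]
BINARY_OP + → 11 + -6 = 5. Stack: [5]
STORE_FAST y → y=5. Stack: []
LOAD_FAST y → push 5. Stack: [5]
LOAD_CONST → push 11. Stack: [5, 11]
BINARY_OP + → 5 + 11 = 16. Stack: [16]
STORE_FAST q → q=16. Stack: []
LOAD_FAST_LOAD_FAST y,q → push 5,16. Stack: [5, 16]
BINARY_OP // → 5 // 16 = 0. Stack: [0]
LOAD_CONST → push 4. Stack: [0, 4]
BINARY_OP << → 0 << 4 = 0. Stack: [0]
STORE_FAST r → r=0. Stack: []
LOAD_CONST → push 72. Stack: [72]
STORE_FAST n → n=72. Stack: []
LOAD_FAST a → push 21. Stack: [21]
LOAD_CONST → push 10. Stack: [21, 10]
BINARY_OP | → 21 | 10 = 31. Stack: [31]
STORE_FAST t → t=31. Stack: []
LOAD_FAST r → push 0. Stack: [0]
RETURN_VALUE → return 0.

72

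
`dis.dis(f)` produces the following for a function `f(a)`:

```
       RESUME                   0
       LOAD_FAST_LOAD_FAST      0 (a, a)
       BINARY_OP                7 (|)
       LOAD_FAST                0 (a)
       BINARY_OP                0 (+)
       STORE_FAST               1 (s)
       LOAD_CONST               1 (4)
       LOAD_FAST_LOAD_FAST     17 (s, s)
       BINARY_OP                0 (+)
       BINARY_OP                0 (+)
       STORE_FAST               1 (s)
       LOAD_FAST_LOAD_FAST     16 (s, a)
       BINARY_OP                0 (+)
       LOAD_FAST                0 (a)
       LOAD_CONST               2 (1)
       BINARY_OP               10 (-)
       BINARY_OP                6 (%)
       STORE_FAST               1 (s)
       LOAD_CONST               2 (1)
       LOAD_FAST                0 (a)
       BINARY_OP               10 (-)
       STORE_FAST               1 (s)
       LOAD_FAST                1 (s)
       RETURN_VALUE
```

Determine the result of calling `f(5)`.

LOAD_FAST_LOAD_FAST a,a → push 5,5. Stack: [5, 5]
BINARY_OP | → 5 | 5 = 5. Stack: [5]
LOAD_FAST a → push 5. Stack: [5, 5]
BINARY_OP + → 5 + 5 = 10. Stack: [10]
STORE_FAST s → s=10. Stack: []
LOAD_CONST → push 4. Stack: [4]
LOAD_FAST_LOAD_FAST s,s → push 10,10. Stack: [4, 10, 10]
BINARY_OP + → 10 + 10 = 20. Stack: [4, 20]
BINARY_OP + → 4 + 20 = 24. Stack: [24]
STORE_FAST s → s=24. Stack: []
LOAD_FAST_LOAD_FAST s,a → push 24,5. Stack: [24, 5]
BINARY_OP + → 24 + 5 = 29. Stack: [29]
LOAD_FAST a → push 5. Stack: [29, 5]
LOAD_CONST → push 1. Stack: [29, 5, 1]
BINARY_OP - → 5 - 1 = 4. Stack: [29, 4]
BINARY_OP % → 29 % 4 = 1. Stack: [1]
STORE_FAST s → s=1. Stack: []
LOAD_CONST → push 1. Stack: [1]
LOAD_FAST a → push 5. Stack: [1, 5]
BINARY_OP - → 1 - 5 = -4. Stack: [-4]
STORE_FAST s → s=-4. Stack: []
LOAD_FAST s → push -4. Stack: [-4]
RETURN_VALUE → return -4.

-4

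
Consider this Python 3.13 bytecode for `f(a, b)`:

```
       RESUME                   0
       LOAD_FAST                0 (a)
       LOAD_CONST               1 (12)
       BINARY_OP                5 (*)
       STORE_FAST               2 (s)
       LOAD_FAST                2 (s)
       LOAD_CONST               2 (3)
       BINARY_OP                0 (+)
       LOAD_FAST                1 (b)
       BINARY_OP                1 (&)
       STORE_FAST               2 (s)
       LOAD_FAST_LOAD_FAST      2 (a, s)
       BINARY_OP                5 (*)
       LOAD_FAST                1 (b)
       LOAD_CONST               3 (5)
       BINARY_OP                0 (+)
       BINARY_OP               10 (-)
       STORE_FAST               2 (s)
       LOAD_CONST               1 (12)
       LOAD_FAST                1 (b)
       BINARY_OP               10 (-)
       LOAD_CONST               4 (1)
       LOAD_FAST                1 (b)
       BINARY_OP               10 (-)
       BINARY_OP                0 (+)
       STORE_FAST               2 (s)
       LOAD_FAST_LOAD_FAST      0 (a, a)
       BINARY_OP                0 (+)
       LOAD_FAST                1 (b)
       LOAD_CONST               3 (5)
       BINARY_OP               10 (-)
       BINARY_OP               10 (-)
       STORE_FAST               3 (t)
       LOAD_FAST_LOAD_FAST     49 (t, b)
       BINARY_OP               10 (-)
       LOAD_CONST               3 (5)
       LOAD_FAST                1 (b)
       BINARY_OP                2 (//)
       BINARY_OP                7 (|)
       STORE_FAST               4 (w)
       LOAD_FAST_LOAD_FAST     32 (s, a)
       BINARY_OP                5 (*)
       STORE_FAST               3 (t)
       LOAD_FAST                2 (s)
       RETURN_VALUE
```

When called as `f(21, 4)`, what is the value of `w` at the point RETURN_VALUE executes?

39

LOAD_FAST a → push 21. Stack: [21]
LOAD_CONST → push 12. Stack: [21, 12]
BINARY_OP * → 21 * 12 = 252. Stack: [252]
STORE_FAST s → s=252. Stack: []
LOAD_FAST s → push 252. Stack: [252]
LOAD_CONST → push 3. Stack: [252, 3]
BINARY_OP + → 252 + 3 = 255. Stack: [255]
LOAD_FAST b → push 4. Stack: [255, 4]
BINARY_OP & → 255 & 4 = 4. Stack: [4]
STORE_FAST s → s=4. Stack: []
LOAD_FAST_LOAD_FAST a,s → push 21,4. Stack: [21, 4]
BINARY_OP * → 21 * 4 = 84. Stack: [84]
LOAD_FAST b → push 4. Stack: [84, 4]
LOAD_CONST → push 5. Stack: [84, 4, 5]
BINARY_OP + → 4 + 5 = 9. Stack: [84, 9]
BINARY_OP - → 84 - 9 = 75. Stack: [75]
STORE_FAST s → s=75. Stack: []
LOAD_CONST → push 12. Stack: [12]
LOAD_FAST b → push 4. Stack: [12, 4]
BINARY_OP - → 12 - 4 = 8. Stack: [8]
LOAD_CONST → push 1. Stack: [8, 1]
LOAD_FAST b → push 4. Stack: [8, 1, 4]
BINARY_OP - → 1 - 4 = -3. Stack: [8, -3]
BINARY_OP + → 8 + -3 = 5. Stack: [5]
STORE_FAST s → s=5. Stack: []
LOAD_FAST_LOAD_FAST a,a → push 21,21. Stack: [21, 21]
BINARY_OP + → 21 + 21 = 42. Stack: [42]
LOAD_FAST b → push 4. Stack: [42, 4]
LOAD_CONST → push 5. Stack: [42, 4, 5]
BINARY_OP - → 4 - 5 = -1. Stack: [42, -1]
BINARY_OP - → 42 - -1 = 43. Stack: [43]
STORE_FAST t → t=43. Stack: []
LOAD_FAST_LOAD_FAST t,b → push 43,4. Stack: [43, 4]
BINARY_OP - → 43 - 4 = 39. Stack: [39]
LOAD_CONST → push 5. Stack: [39, 5]
LOAD_FAST b → push 4. Stack: [39, 5, 4]
BINARY_OP // → 5 // 4 = 1. Stack: [39, 1]
BINARY_OP | → 39 | 1 = 39. Stack: [39]
STORE_FAST w → w=39. Stack: []
LOAD_FAST_LOAD_FAST s,a → push 5,21. Stack: [5, 21]
BINARY_OP * → 5 * 21 = 105. Stack: [105]
STORE_FAST t → t=105. Stack: []
LOAD_FAST s → push 5. Stack: [5]
RETURN_VALUE → return 5.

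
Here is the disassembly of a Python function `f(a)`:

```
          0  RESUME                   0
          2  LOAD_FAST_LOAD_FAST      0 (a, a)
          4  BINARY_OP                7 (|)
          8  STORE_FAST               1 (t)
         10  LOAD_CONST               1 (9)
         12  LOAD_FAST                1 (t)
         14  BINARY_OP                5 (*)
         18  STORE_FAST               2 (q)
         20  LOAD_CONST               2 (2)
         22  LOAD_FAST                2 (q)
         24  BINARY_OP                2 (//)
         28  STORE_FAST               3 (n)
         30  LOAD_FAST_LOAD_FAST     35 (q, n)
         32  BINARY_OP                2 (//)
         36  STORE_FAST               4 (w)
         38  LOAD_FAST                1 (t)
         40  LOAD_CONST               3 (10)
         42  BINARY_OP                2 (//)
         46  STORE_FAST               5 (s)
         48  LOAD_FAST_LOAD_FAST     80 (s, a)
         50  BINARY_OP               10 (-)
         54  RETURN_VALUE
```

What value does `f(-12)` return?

LOAD_FAST_LOAD_FAST a,a → push -12,-12. Stack: [-12, -12]
BINARY_OP | → -12 | -12 = -12. Stack: [-12]
STORE_FAST t → t=-12. Stack: []
LOAD_CONST → push 9. Stack: [9]
LOAD_FAST t → push -12. Stack: [9, -12]
BINARY_OP * → 9 * -12 = -108. Stack: [-108]
STORE_FAST q → q=-108. Stack: []
LOAD_CONST → push 2. Stack: [2]
LOAD_FAST q → push -108. Stack: [2, -108]
BINARY_OP // → 2 // -108 = -1. Stack: [-1]
STORE_FAST n → n=-1. Stack: []
LOAD_FAST_LOAD_FAST q,n → push -108,-1. Stack: [-108, -1]
BINARY_OP // → -108 // -1 = 108. Stack: [108]
STORE_FAST w → w=108. Stack: []
LOAD_FAST t → push -12. Stack: [-12]
LOAD_CONST → push 10. Stack: [-12, 10]
BINARY_OP // → -12 // 10 = -2. Stack: [-2]
STORE_FAST s → s=-2. Stack: []
LOAD_FAST_LOAD_FAST s,a → push -2,-12. Stack: [-2, -12]
BINARY_OP - → -2 - -12 = 10. Stack: [10]
RETURN_VALUE → return 10.

10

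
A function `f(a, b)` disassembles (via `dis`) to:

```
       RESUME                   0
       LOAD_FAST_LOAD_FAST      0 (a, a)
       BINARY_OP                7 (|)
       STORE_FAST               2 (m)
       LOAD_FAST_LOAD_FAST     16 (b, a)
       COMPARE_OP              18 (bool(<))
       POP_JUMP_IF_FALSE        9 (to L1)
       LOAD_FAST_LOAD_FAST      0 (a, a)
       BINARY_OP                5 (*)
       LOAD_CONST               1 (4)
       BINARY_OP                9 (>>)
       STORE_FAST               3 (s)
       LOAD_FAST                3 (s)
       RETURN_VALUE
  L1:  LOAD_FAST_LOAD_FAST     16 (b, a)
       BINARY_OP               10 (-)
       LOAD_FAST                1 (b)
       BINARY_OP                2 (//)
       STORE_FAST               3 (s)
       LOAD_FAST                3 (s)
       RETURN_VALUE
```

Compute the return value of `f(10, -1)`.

6

LOAD_FAST_LOAD_FAST a,a → push 10,10. Stack: [10, 10]
BINARY_OP | → 10 | 10 = 10. Stack: [10]
STORE_FAST m → m=10. Stack: []
LOAD_FAST_LOAD_FAST b,a → push -1,10. Stack: [-1, 10]
COMPARE_OP bool(<) → -1 vs 10 = True. Stack: [True]
POP_JUMP_IF_FALSE → pop True; no jump. Stack: []
LOAD_FAST_LOAD_FAST a,a → push 10,10. Stack: [10, 10]
BINARY_OP * → 10 * 10 = 100. Stack: [100]
LOAD_CONST → push 4. Stack: [100, 4]
BINARY_OP >> → 100 >> 4 = 6. Stack: [6]
STORE_FAST s → s=6. Stack: []
LOAD_FAST s → push 6. Stack: [6]
RETURN_VALUE → return 6.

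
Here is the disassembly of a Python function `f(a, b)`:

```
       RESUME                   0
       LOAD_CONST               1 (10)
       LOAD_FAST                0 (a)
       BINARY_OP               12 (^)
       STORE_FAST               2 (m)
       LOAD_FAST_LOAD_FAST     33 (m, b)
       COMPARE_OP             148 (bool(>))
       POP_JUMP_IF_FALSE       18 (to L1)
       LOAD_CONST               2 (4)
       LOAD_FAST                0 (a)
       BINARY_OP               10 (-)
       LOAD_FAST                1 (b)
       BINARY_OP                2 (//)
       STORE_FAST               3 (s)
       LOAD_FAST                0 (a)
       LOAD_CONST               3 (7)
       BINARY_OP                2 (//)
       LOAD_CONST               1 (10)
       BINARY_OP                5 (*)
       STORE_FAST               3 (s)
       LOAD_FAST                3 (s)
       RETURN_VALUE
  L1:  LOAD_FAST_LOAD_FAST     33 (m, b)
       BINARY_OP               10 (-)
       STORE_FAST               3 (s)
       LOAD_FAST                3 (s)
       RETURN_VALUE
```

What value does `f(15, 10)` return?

LOAD_CONST → push 10. Stack: [10]
LOAD_FAST a → push 15. Stack: [10, 15]
BINARY_OP ^ → 10 ^ 15 = 5. Stack: [5]
STORE_FAST m → m=5. Stack: []
LOAD_FAST_LOAD_FAST m,b → push 5,10. Stack: [5, 10]
COMPARE_OP bool(>) → 5 vs 10 = False. Stack: [False]
POP_JUMP_IF_FALSE → pop False; jump. Stack: []
LOAD_FAST_LOAD_FAST m,b → push 5,10. Stack: [5, 10]
BINARY_OP - → 5 - 10 = -5. Stack: [-5]
STORE_FAST s → s=-5. Stack: []
LOAD_FAST s → push -5. Stack: [-5]
RETURN_VALUE → return -5.

-5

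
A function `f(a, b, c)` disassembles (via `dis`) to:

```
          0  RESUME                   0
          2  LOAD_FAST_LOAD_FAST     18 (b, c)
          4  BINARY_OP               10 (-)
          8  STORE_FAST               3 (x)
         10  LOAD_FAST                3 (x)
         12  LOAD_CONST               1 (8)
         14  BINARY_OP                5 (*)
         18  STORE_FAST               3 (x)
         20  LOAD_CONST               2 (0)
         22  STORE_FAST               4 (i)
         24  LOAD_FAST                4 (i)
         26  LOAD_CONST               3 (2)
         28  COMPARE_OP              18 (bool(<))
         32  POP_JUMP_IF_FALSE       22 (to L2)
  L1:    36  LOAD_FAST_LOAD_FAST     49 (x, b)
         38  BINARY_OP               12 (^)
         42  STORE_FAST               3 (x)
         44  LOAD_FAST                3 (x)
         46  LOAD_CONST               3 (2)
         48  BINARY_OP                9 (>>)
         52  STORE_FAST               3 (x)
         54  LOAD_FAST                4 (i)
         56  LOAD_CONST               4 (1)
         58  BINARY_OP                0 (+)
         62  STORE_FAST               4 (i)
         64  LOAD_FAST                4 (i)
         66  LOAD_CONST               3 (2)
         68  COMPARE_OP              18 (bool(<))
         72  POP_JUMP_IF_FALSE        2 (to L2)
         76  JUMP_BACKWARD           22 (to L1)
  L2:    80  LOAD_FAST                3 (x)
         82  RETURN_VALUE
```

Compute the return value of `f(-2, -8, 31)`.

-19

LOAD_FAST_LOAD_FAST b,c → push -8,31. Stack: [-8, 31]
BINARY_OP - → -8 - 31 = -39. Stack: [-39]
STORE_FAST x → x=-39. Stack: []
LOAD_FAST x → push -39. Stack: [-39]
LOAD_CONST → push 8. Stack: [-39, 8]
BINARY_OP * → -39 * 8 = -312. Stack: [-312]
STORE_FAST x → x=-312. Stack: []
LOAD_CONST → push 0. Stack: [0]
STORE_FAST i → i=0. Stack: []
LOAD_FAST i → push 0. Stack: [0]
LOAD_CONST → push 2. Stack: [0, 2]
COMPARE_OP bool(<) → 0 vs 2 = True. Stack: [True]
POP_JUMP_IF_FALSE → pop True; no jump. Stack: []
LOAD_FAST_LOAD_FAST x,b → push -312,-8. Stack: [-312, -8]
BINARY_OP ^ → -312 ^ -8 = 304. Stack: [304]
STORE_FAST x → x=304. Stack: []
LOAD_FAST x → push 304. Stack: [304]
LOAD_CONST → push 2. Stack: [304, 2]
BINARY_OP >> → 304 >> 2 = 76. Stack: [76]
STORE_FAST x → x=76. Stack: []
LOAD_FAST i → push 0. Stack: [0]
LOAD_CONST → push 1. Stack: [0, 1]
BINARY_OP + → 0 + 1 = 1. Stack: [1]
STORE_FAST i → i=1. Stack: []
LOAD_FAST i → push 1. Stack: [1]
LOAD_CONST → push 2. Stack: [1, 2]
COMPARE_OP bool(<) → 1 vs 2 = True. Stack: [True]
POP_JUMP_IF_FALSE → pop True; no jump. Stack: []
LOAD_FAST_LOAD_FAST x,b → push 76,-8. Stack: [76, -8]
BINARY_OP ^ → 76 ^ -8 = -76. Stack: [-76]
STORE_FAST x → x=-76. Stack: []
LOAD_FAST x → push -76. Stack: [-76]
LOAD_CONST → push 2. Stack: [-76, 2]
BINARY_OP >> → -76 >> 2 = -19. Stack: [-19]
STORE_FAST x → x=-19. Stack: []
LOAD_FAST i → push 1. Stack: [1]
LOAD_CONST → push 1. Stack: [1, 1]
BINARY_OP + → 1 + 1 = 2. Stack: [2]
STORE_FAST i → i=2. Stack: []
LOAD_FAST i → push 2. Stack: [2]
LOAD_CONST → push 2. Stack: [2, 2]
COMPARE_OP bool(<) → 2 vs 2 = False. Stack: [False]
POP_JUMP_IF_FALSE → pop False; jump. Stack: []
LOAD_FAST x → push -19. Stack: [-19]
RETURN_VALUE → return -19.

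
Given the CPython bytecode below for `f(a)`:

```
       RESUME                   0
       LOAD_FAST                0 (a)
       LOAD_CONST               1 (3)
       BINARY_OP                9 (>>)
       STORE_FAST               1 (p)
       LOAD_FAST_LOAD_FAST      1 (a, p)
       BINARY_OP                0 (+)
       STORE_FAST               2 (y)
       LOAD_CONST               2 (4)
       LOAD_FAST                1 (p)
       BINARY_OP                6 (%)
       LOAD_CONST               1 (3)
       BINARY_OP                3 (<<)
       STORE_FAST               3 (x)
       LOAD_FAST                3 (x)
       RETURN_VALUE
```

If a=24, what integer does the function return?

8

LOAD_FAST a → push 24. Stack: [24]
LOAD_CONST → push 3. Stack: [24, 3]
BINARY_OP >> → 24 >> 3 = 3. Stack: [3]
STORE_FAST p → p=3. Stack: []
LOAD_FAST_LOAD_FAST a,p → push 24,3. Stack: [24, 3]
BINARY_OP + → 24 + 3 = 27. Stack: [27]
STORE_FAST y → y=27. Stack: []
LOAD_CONST → push 4. Stack: [4]
LOAD_FAST p → push 3. Stack: [4, 3]
BINARY_OP % → 4 % 3 = 1. Stack: [1]
LOAD_CONST → push 3. Stack: [1, 3]
BINARY_OP << → 1 << 3 = 8. Stack: [8]
STORE_FAST x → x=8. Stack: []
LOAD_FAST x → push 8. Stack: [8]
RETURN_VALUE → return 8.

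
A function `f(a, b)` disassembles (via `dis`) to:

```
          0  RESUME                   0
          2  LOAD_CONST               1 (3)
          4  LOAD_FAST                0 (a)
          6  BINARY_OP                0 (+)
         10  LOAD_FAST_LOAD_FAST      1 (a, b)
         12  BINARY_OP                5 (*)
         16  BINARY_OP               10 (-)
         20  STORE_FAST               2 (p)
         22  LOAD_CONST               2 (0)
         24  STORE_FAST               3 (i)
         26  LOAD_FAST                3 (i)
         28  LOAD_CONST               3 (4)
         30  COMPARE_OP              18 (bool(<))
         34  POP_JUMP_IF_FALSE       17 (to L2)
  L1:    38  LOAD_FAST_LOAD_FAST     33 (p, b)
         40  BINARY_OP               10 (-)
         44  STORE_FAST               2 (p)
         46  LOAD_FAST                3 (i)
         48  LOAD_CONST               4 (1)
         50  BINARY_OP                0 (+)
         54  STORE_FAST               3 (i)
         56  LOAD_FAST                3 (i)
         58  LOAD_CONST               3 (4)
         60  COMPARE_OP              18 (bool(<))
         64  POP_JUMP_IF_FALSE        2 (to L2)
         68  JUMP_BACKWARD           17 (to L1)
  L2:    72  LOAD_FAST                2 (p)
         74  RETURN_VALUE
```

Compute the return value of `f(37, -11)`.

491

LOAD_CONST → push 3. Stack: [3]
LOAD_FAST a → push 37. Stack: [3, 37]
BINARY_OP + → 3 + 37 = 40. Stack: [40]
LOAD_FAST_LOAD_FAST a,b → push 37,-11. Stack: [40, 37, -11]
BINARY_OP * → 37 * -11 = -407. Stack: [40, -407]
BINARY_OP - → 40 - -407 = 447. Stack: [447]
STORE_FAST p → p=447. Stack: []
LOAD_CONST → push 0. Stack: [0]
STORE_FAST i → i=0. Stack: []
LOAD_FAST i → push 0. Stack: [0]
LOAD_CONST → push 4. Stack: [0, 4]
COMPARE_OP bool(<) → 0 vs 4 = True. Stack: [True]
POP_JUMP_IF_FALSE → pop True; no jump. Stack: []
LOAD_FAST_LOAD_FAST p,b → push 447,-11. Stack: [447, -11]
BINARY_OP - → 447 - -11 = 458. Stack: [458]
STORE_FAST p → p=458. Stack: []
LOAD_FAST i → push 0. Stack: [0]
LOAD_CONST → push 1. Stack: [0, 1]
BINARY_OP + → 0 + 1 = 1. Stack: [1]
STORE_FAST i → i=1. Stack: []
LOAD_FAST i → push 1. Stack: [1]
LOAD_CONST → push 4. Stack: [1, 4]
COMPARE_OP bool(<) → 1 vs 4 = True. Stack: [True]
POP_JUMP_IF_FALSE → pop True; no jump. Stack: []
LOAD_FAST_LOAD_FAST p,b → push 458,-11. Stack: [458, -11]
BINARY_OP - → 458 - -11 = 469. Stack: [469]
STORE_FAST p → p=469. Stack: []
LOAD_FAST i → push 1. Stack: [1]
LOAD_CONST → push 1. Stack: [1, 1]
BINARY_OP + → 1 + 1 = 2. Stack: [2]
STORE_FAST i → i=2. Stack: []
LOAD_FAST i → push 2. Stack: [2]
LOAD_CONST → push 4. Stack: [2, 4]
COMPARE_OP bool(<) → 2 vs 4 = True. Stack: [True]
POP_JUMP_IF_FALSE → pop True; no jump. Stack: []
LOAD_FAST_LOAD_FAST p,b → push 469,-11. Stack: [469, -11]
BINARY_OP - → 469 - -11 = 480. Stack: [480]
STORE_FAST p → p=480. Stack: []
LOAD_FAST i → push 2. Stack: [2]
LOAD_CONST → push 1. Stack: [2, 1]
BINARY_OP + → 2 + 1 = 3. Stack: [3]
STORE_FAST i → i=3. Stack: []
LOAD_FAST i → push 3. Stack: [3]
LOAD_CONST → push 4. Stack: [3, 4]
COMPARE_OP bool(<) → 3 vs 4 = True. Stack: [True]
POP_JUMP_IF_FALSE → pop True; no jump. Stack: []
LOAD_FAST_LOAD_FAST p,b → push 480,-11. Stack: [480, -11]
BINARY_OP - → 480 - -11 = 491. Stack: [491]
STORE_FAST p → p=491. Stack: []
LOAD_FAST i → push 3. Stack: [3]
LOAD_CONST → push 1. Stack: [3, 1]
BINARY_OP + → 3 + 1 = 4. Stack: [4]
STORE_FAST i → i=4. Stack: []
LOAD_FAST i → push 4. Stack: [4]
LOAD_CONST → push 4. Stack: [4, 4]
COMPARE_OP bool(<) → 4 vs 4 = False. Stack: [False]
POP_JUMP_IF_FALSE → pop False; jump. Stack: []
LOAD_FAST p → push 491. Stack: [491]
RETURN_VALUE → return 491.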